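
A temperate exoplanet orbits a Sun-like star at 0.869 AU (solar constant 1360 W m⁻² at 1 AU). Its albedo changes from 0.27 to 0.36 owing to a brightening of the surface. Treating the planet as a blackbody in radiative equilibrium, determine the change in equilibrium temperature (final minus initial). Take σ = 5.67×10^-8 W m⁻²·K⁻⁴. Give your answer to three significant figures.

-8.93 kelvin

Flux at the orbit: S = 1360/(0.869)² = 1801 W m⁻².
Initial: T₁ = [S(1−0.27)/(4σ)]^(1/4) = 275.9 K.
After:  T₂ = [1801·0.64/(4σ)]^(1/4) = 267.0 K.
ΔT = T₂ − T₁ = -8.929 K.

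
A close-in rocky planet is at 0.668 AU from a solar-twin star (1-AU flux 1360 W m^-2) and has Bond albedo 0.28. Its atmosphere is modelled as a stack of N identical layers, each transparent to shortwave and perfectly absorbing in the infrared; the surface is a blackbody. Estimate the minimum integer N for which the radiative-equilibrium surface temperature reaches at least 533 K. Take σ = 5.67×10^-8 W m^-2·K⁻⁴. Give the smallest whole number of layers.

8

By the inverse-square law, S = 1360/0.668² = 3048 W m^-2.
The effective emission temperature is T_e = [S(1−α)/(4σ)]^¼ = 313.6 K.
Need (N+1)T_e⁴ ≥ T_s⁴, i.e. N+1 ≥ (533/313.6)⁴ = 8.341.
Rounding up, N = 8.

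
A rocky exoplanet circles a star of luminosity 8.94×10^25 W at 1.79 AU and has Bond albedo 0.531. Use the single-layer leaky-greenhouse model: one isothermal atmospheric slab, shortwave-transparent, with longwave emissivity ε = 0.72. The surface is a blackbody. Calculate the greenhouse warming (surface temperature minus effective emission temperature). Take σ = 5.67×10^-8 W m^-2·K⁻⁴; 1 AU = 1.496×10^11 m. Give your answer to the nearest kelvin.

14 K

Orbital distance: d = 1.79 AU = 2.678×10^11 m.
Spreading L over a sphere of radius d: S = 8.94×10^25/(4π·2.68×10^11²) = 99.21 W m^-2.
At the top of the atmosphere, σT_e⁴ = S(1−α)/4 = 11.63 W m^-2, giving T_e = 119.7 K.
For a single slab of emissivity ε, T_s⁴ = 2T_e⁴/(2−ε); thus T_s = 119.7·(1.562)^(1/4) = 133.8 K.
The atmosphere warms the surface by 14.13 K.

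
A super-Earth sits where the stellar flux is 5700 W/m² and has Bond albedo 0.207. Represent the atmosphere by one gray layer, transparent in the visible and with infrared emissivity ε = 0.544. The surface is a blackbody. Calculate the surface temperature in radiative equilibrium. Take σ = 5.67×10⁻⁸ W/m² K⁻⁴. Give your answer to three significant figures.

407 kelvin

The planet radiates to space at T_e = [S(1−α)/(4σ)]^(1/4) = 375.7 K.
For a single slab of emissivity ε, T_s⁴ = 2T_e⁴/(2−ε); thus T_s = 375.7·(1.374)^(1/4) = 406.8 K.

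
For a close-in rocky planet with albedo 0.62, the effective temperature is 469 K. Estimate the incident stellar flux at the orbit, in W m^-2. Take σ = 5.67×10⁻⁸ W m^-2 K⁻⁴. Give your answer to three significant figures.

28900 W m^-2

From S(1−α)/4 = σT⁴: S = 4σT⁴/(1−α).
The emitted flux is σT⁴ = 2743 W m^-2.
So S = 4×2743/(1−0.62) = 28880 W m^-2.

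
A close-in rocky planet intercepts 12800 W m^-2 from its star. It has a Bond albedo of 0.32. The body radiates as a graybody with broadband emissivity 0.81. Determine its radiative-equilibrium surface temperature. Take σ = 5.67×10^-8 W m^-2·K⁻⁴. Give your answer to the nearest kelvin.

The planet absorbs (1−α)S over its disc πR² and re-emits over 4πR², so the mean absorbed flux is (1−0.32)·12800/4 = 2176 W m^-2.
Radiative balance εσT⁴ = 2176 gives T = [2176/(0.81·σ)]^(1/4) = 466.5 K.

467 K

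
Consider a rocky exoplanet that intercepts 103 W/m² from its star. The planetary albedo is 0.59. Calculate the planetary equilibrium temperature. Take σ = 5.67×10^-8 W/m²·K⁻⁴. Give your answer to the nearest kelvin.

Averaging over the sphere, the absorbed flux is S(1−α)/4 = 10.56 W/m².
Balancing against σT⁴: T = (10.56/5.67×10⁻⁸)^(1/4) = 116.8 K.

117 K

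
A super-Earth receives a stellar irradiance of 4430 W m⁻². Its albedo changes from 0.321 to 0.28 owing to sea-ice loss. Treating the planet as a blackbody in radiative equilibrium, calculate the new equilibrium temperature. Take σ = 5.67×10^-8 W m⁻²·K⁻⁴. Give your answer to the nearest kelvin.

344 K

New equilibrium: T₂ = [(1−0.28)·4430/(4σ)]^(1/4) = 344.4 K.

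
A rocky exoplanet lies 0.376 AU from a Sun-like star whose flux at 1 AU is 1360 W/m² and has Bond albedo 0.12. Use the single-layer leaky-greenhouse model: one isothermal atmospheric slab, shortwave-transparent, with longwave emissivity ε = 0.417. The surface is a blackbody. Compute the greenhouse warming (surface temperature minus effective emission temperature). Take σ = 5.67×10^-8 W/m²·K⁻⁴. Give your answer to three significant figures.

By the inverse-square law, S = 1360/0.376² = 9620 W/m².
The planet radiates to space at T_e = [S(1−α)/(4σ)]^(1/4) = 439.5 K.
The surface balance (absorbed SW + ε·downward IR = σT_s⁴) with T_a⁴ = T_s⁴/2 reduces to T_s = T_e·[2/(2−ε)]^¼ = 466.0 K.
The atmosphere warms the surface by 26.46 K.

26.5 K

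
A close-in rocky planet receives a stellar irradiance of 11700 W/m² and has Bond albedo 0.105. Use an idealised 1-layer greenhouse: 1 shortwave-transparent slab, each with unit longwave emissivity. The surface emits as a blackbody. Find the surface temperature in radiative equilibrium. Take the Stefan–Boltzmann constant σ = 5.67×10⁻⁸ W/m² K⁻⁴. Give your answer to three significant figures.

OLR = S(1−α)/4 = 2618 W/m²; the top layer radiates at T_e = 463.5 K.
For an N-layer opaque stack, T_s⁴ = (N+1)T_e⁴, hence T_s = (2)^(1/4)×463.5 K = 551.3 K.

551 K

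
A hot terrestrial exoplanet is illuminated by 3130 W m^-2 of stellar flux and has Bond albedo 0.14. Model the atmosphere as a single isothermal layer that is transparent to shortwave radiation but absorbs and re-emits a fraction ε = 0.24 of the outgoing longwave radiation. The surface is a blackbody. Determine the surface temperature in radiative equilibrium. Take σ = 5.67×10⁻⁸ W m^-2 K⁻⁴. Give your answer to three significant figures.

Effective emission temperature (TOA balance): σT_e⁴ = S(1−α)/4 = 673.0 W m^-2 → T_e = 330.1 K.
The surface balance (absorbed SW + ε·downward IR = σT_s⁴) with T_a⁴ = T_s⁴/2 reduces to T_s = T_e·[2/(2−ε)]^¼ = 340.8 K.

341 kelvin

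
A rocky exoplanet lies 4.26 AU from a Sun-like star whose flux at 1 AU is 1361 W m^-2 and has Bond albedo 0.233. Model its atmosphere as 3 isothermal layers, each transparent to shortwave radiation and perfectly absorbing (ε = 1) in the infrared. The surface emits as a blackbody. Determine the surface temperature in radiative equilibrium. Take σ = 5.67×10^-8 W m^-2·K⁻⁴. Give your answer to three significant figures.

178 K

Flux at the orbit: S = 1361/(4.26)² = 75.00 W m^-2.
OLR = S(1−α)/4 = 14.38 W m^-2; the top layer radiates at T_e = 126.2 K.
With N = 3 opaque layers, T_s = (N+1)^(1/4)·T_e = 4^(1/4)·126.2 = 178.5 K.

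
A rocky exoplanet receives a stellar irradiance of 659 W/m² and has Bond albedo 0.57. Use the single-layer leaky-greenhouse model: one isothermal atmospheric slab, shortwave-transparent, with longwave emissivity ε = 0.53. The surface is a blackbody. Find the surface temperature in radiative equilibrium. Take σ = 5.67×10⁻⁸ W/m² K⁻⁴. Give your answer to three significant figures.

203 kelvin

The planet radiates to space at T_e = [S(1−α)/(4σ)]^(1/4) = 188.0 K.
Surface balance with a leaky layer gives σT_s⁴ = σT_e⁴·2/(2−ε), so T_s = T_e·[2/(2−0.53)]^(1/4) = 203.1 K.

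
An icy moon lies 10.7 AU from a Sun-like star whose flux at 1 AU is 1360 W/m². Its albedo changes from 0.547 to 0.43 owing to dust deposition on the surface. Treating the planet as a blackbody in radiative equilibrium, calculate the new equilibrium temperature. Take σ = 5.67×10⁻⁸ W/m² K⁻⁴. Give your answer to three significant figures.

Irradiance scales as 1/d², so S = 1360 W/m² × (1/10.7)² = 11.88 W/m².
New equilibrium: T₂ = [(1−0.43)·11.88/(4σ)]^(1/4) = 73.92 K.

73.9 K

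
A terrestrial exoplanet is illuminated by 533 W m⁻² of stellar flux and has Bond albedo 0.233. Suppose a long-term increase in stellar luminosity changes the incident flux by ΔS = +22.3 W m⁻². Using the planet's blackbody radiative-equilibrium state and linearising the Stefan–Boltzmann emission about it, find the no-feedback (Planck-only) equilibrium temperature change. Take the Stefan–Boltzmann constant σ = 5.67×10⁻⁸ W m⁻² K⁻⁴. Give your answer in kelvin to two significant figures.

2.2 K

Reference equilibrium: T_e = [S(1−α)/(4σ)]^(1/4) = 206.0 K.
TOA radiative forcing: ΔF = (1−α)ΔS/4 = 0.767·(+22.3)/4 = 4.276 W m⁻².
Linearising σT⁴ gives d(σT⁴)/dT = 4σT_e³ = 1.984 W m⁻² per K.
Hence the no-feedback warming is ΔF/(4σT_e³) = 2.16 K.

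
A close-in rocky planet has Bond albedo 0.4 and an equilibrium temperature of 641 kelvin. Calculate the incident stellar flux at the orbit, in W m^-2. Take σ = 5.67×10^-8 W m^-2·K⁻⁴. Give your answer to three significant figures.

63800 W m^-2

From S(1−α)/4 = σT⁴: S = 4σT⁴/(1−α).
σT⁴ = 5.67×10⁻⁸·(641)⁴ = 9572 W m^-2.
S = 4·9572/0.6 = 63820 W m^-2.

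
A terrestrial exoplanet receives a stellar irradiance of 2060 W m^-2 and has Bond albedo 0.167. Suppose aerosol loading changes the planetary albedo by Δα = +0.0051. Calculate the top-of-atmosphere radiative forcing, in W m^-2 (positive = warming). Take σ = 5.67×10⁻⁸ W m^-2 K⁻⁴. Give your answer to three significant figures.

ΔF = −(S/4)Δα = −(2060/4)×(+0.0051) = -2.627 W m^-2.

-2.63 W m^-2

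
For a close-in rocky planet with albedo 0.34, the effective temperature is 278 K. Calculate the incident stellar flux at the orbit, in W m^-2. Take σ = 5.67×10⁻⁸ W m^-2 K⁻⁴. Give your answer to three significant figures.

2050 W m^-2

From S(1−α)/4 = σT⁴: S = 4σT⁴/(1−α).
The emitted flux is σT⁴ = 338.7 W m^-2.
So S = 4×338.7/(1−0.34) = 2052 W m^-2.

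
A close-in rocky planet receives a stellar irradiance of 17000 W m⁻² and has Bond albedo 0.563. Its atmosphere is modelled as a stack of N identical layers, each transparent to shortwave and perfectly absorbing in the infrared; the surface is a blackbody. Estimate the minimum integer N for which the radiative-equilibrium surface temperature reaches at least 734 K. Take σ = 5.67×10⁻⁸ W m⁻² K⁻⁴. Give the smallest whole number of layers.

8

The effective emission temperature is T_e = [S(1−α)/(4σ)]^¼ = 425.4 K.
T_s = (N+1)^(1/4)·T_e ≥ 734 K requires N+1 ≥ (T_s/T_e)⁴ = (734/425.4)⁴ = 8.861.
Rounding up, N = 8.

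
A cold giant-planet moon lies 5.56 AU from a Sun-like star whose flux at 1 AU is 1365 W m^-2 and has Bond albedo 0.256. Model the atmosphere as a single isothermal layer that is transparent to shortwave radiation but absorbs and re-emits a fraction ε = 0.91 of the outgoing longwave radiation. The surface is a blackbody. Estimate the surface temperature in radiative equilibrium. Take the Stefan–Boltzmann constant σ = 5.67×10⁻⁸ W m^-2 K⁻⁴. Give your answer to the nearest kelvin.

128 K

By the inverse-square law, S = 1365/5.56² = 44.16 W m^-2.
Effective emission temperature (TOA balance): σT_e⁴ = S(1−α)/4 = 8.213 W m^-2 → T_e = 109.7 K.
For a single slab of emissivity ε, T_s⁴ = 2T_e⁴/(2−ε); thus T_s = 109.7·(1.835)^(1/4) = 127.7 K.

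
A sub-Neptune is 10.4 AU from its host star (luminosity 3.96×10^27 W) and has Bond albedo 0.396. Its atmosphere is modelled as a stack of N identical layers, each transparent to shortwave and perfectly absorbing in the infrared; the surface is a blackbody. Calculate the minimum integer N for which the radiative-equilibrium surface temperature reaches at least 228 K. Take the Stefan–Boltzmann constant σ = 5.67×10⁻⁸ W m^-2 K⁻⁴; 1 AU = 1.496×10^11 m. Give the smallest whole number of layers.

7

Orbital distance: d = 10.4 AU = 1.556×10^12 m.
Spreading L over a sphere of radius d: S = 3.96×10^27/(4π·1.56×10^12²) = 130.2 W m^-2.
Top-of-atmosphere balance: σT_e⁴ = S(1−α)/4 = 19.66 W m^-2 → T_e = 136.5 K.
Since T_s⁴ = (N+1)T_e⁴, we need N ≥ (T_s/T_e)⁴ − 1 = 6.795.
The minimum whole number is N = 7.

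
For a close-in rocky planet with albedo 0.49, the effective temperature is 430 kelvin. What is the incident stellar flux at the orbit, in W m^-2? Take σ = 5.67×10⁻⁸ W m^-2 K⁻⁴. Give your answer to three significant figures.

15200 W m^-2

From S(1−α)/4 = σT⁴: S = 4σT⁴/(1−α).
σT⁴ = 5.67×10⁻⁸·(430)⁴ = 1938 W m^-2.
S = 4·1938/0.51 = 15200 W m^-2.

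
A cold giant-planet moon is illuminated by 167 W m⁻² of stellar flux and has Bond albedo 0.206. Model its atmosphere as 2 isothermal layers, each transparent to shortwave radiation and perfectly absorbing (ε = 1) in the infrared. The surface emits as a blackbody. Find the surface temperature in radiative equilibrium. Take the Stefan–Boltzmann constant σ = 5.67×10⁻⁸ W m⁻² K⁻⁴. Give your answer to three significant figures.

205 kelvin

Top-of-atmosphere balance: σT_e⁴ = S(1−α)/4 = 33.15 W m⁻² → T_e = 155.5 K.
With N = 2 opaque layers, T_s = (N+1)^(1/4)·T_e = 3^(1/4)·155.5 = 204.6 K.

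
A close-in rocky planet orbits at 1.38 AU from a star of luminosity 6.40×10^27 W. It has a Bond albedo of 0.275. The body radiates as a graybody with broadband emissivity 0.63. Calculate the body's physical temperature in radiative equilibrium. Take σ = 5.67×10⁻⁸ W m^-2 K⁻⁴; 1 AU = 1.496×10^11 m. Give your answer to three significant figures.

496 K

Orbital distance: d = 1.38 AU = 2.064×10^11 m.
Flux at the orbit: S = L/(4πd²) = 6.40×10^27/(4π·(2.06×10^11)²) = 11950 W m^-2.
Absorbed flux (global mean): S(1−α)/4 = 11950·0.725/4 = 2166 W m^-2.
Radiative balance εσT⁴ = 2166 gives T = [2166/(0.63·σ)]^(1/4) = 496.2 K.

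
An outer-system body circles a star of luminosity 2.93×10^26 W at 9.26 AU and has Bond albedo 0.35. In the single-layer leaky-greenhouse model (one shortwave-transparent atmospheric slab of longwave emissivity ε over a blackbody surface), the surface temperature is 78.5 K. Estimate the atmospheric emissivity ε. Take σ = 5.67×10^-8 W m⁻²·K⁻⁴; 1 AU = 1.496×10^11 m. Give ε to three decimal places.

0.166

d = 9.26 × 1.496×10^11 m = 1.385×10^12 m.
S = L/(4πd²) = 12.15 W m⁻².
First, T_e = [12.15·(1−0.35)/(4σ)]^(1/4) = 76.82 K.
Since (2−ε)/2 = (T_e/T_s)⁴ = 0.9170, ε = 0.1660.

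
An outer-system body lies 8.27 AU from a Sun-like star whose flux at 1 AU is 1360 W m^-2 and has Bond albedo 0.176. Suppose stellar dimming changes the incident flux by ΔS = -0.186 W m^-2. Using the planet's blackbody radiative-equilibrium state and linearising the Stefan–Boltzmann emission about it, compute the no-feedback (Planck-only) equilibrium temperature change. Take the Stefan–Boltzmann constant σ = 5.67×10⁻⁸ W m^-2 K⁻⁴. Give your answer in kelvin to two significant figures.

-0.22 K

Irradiance scales as 1/d², so S = 1360 W m^-2 × (1/8.27)² = 19.89 W m^-2.
Unperturbed T_e = [19.89·(1−0.176)/(4σ)]^¼ = 92.19 K.
ΔF = Δ[S(1−α)]/4 = (1−0.176)·-0.186/4 = -0.03832 W m^-2.
Linearising σT⁴ gives d(σT⁴)/dT = 4σT_e³ = 0.1777 W m^-2 per K.
ΔT₀ = ΔF/λ_P = -0.03832/0.1777 = -0.216 K.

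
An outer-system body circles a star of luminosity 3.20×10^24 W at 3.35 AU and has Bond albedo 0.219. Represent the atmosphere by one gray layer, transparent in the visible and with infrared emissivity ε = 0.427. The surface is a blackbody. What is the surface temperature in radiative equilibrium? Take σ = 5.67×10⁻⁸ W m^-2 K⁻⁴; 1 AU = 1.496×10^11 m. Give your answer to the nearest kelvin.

d = 3.35 × 1.496×10^11 m = 5.012×10^11 m.
Spreading L over a sphere of radius d: S = 3.20×10^24/(4π·5.01×10^11²) = 1.014 W m^-2.
The planet radiates to space at T_e = [S(1−α)/(4σ)]^(1/4) = 43.23 K.
The surface balance (absorbed SW + ε·downward IR = σT_s⁴) with T_a⁴ = T_s⁴/2 reduces to T_s = T_e·[2/(2−ε)]^¼ = 45.90 K.

46 K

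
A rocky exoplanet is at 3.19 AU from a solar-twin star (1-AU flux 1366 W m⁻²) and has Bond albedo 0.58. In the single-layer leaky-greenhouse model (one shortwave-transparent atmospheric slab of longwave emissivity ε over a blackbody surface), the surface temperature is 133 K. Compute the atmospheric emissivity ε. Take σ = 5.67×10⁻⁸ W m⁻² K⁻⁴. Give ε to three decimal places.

Flux at the orbit: S = 1366/(3.19)² = 134.2 W m⁻².
First, T_e = [134.2·(1−0.58)/(4σ)]^(1/4) = 125.6 K.
Since (2−ε)/2 = (T_e/T_s)⁴ = 0.7945, ε = 0.4111.

0.411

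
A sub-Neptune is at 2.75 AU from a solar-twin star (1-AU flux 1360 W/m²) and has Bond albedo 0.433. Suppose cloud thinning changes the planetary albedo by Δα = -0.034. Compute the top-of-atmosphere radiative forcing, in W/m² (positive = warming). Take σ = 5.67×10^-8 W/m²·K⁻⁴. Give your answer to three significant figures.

1.53 W/m²

Irradiance scales as 1/d², so S = 1360 W/m² × (1/2.75)² = 179.8 W/m².
The change in absorbed flux is Δ[S(1−α)/4] = −SΔα/4 = 1.529 W/m².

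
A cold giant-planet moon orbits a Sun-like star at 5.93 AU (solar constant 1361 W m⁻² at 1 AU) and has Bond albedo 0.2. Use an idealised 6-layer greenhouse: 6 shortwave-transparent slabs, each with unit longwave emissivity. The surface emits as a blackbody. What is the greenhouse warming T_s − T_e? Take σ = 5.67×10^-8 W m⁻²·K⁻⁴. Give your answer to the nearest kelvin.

By the inverse-square law, S = 1361/5.93² = 38.70 W m⁻².
OLR = S(1−α)/4 = 7.741 W m⁻²; the top layer radiates at T_e = 108.1 K.
T_s = (N+1)^(1/4)·T_e = 175.8 K.
So the greenhouse effect raises the surface by 175.8 − 108.1 = 67.73 K.

68 K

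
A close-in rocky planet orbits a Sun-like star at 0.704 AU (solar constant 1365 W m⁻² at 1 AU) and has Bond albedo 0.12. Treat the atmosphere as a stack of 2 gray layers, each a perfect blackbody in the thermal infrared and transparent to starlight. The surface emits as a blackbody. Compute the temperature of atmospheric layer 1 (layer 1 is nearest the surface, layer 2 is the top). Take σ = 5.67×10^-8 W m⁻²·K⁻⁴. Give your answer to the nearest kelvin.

382 K

Irradiance scales as 1/d², so S = 1365 W m⁻² × (1/0.704)² = 2754 W m⁻².
The effective emission temperature is T_e = [S(1−α)/(4σ)]^¼ = 321.5 K.
Each opaque layer satisfies 2T_j⁴ = T_{j−1}⁴ + T_{j+1}⁴, giving T_k⁴ = (N+1−k)T_e⁴.
With k = 1: T_1 = (2+1−1)^¼·321.5 K = 382.4 K.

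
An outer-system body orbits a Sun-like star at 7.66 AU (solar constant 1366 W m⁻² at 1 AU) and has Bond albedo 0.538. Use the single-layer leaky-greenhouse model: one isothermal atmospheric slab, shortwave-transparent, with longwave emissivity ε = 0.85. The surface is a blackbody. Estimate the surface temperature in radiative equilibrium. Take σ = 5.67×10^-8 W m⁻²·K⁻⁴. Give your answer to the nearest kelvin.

Flux at the orbit: S = 1366/(7.66)² = 23.28 W m⁻².
Effective emission temperature (TOA balance): σT_e⁴ = S(1−α)/4 = 2.689 W m⁻² → T_e = 82.98 K.
Surface balance with a leaky layer gives σT_s⁴ = σT_e⁴·2/(2−ε), so T_s = T_e·[2/(2−0.85)]^(1/4) = 95.30 K.

95 kelvin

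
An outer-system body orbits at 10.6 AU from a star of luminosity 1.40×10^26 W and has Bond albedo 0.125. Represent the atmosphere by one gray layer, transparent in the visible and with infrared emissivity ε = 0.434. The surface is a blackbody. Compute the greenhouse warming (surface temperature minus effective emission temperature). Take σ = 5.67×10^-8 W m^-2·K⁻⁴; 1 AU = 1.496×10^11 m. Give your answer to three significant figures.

4.05 K

Orbital distance: d = 10.6 AU = 1.586×10^12 m.
Flux at the orbit: S = L/(4πd²) = 1.40×10^26/(4π·(1.59×10^12)²) = 4.430 W m^-2.
Effective emission temperature (TOA balance): σT_e⁴ = S(1−α)/4 = 0.9692 W m^-2 → T_e = 64.30 K.
Surface balance with a leaky layer gives σT_s⁴ = σT_e⁴·2/(2−ε), so T_s = T_e·[2/(2−0.434)]^(1/4) = 68.35 K.
T_s − T_e = 68.35 − 64.30 = 4.055 K.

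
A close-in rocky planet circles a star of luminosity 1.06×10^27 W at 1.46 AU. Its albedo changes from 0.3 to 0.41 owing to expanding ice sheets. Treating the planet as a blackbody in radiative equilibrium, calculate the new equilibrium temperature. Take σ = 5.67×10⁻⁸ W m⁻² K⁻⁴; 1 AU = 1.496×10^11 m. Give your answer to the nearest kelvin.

260 K

Orbital distance: d = 1.46 AU = 2.184×10^11 m.
Spreading L over a sphere of radius d: S = 1.06×10^27/(4π·2.18×10^11²) = 1768 W m⁻².
T₂ = [S(1−α₂)/(4σ)]^(1/4) = [1768·0.59/(4σ)]^(1/4) = 260.4 K.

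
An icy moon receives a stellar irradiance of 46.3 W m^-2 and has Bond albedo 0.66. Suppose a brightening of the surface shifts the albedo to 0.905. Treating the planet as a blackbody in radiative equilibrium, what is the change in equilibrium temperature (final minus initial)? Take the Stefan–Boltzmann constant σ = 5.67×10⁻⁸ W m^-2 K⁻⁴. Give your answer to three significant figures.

-24.9 kelvin

With α = 0.66, T₁ = 91.28 K.
With α = 0.905, T₂ = 66.36 K.
ΔT = T₂ − T₁ = -24.91 K.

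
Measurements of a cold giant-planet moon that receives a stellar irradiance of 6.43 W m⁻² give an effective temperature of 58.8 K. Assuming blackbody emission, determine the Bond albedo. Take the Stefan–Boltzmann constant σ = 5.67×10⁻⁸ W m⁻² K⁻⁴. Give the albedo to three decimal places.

Rearranging the radiative balance, α = 1 − 4σT⁴/S.
4σT⁴ = 4·5.67×10⁻⁸·(58.8)⁴ = 2.711 W m⁻².
1−α = 2.711/6.430 = 0.4216, so α = 0.5784.

0.578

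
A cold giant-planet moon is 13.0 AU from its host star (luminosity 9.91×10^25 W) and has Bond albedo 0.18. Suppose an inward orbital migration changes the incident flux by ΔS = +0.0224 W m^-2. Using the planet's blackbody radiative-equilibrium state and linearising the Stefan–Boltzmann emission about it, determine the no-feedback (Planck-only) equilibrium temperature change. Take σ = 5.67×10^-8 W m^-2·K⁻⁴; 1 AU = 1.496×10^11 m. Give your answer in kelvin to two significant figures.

Orbital distance: d = 13.0 AU = 1.945×10^12 m.
Spreading L over a sphere of radius d: S = 9.91×10^25/(4π·1.94×10^12²) = 2.085 W m^-2.
Unperturbed T_e = [2.085·(1−0.18)/(4σ)]^¼ = 52.40 K.
TOA radiative forcing: ΔF = (1−α)ΔS/4 = 0.82·(+0.0224)/4 = 0.004592 W m^-2.
Linearising σT⁴ gives d(σT⁴)/dT = 4σT_e³ = 0.03263 W m^-2 per K.
So ΔT₀ = 0.004592/0.03263 = 0.141 K.

0.14 kelvin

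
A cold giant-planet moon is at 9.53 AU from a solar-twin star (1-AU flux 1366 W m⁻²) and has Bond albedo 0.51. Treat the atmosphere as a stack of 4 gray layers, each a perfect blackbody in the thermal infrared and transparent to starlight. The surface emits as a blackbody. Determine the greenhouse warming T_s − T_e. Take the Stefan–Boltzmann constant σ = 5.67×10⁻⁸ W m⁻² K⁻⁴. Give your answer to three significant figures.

37.4 kelvin

Irradiance scales as 1/d², so S = 1366 W m⁻² × (1/9.53)² = 15.04 W m⁻².
OLR = S(1−α)/4 = 1.842 W m⁻²; the top layer radiates at T_e = 75.50 K.
Surface: T_s = (5)^¼·T_e = 112.9 K.
So the greenhouse effect raises the surface by 112.9 − 75.50 = 37.40 K.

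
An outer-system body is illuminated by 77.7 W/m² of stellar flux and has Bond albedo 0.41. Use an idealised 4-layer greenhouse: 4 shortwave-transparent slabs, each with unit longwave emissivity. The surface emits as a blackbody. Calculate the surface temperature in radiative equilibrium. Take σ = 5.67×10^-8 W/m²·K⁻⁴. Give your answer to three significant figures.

178 K

Top-of-atmosphere balance: σT_e⁴ = S(1−α)/4 = 11.46 W/m² → T_e = 119.2 K.
For an N-layer opaque stack, T_s⁴ = (N+1)T_e⁴, hence T_s = (5)^(1/4)×119.2 K = 178.3 K.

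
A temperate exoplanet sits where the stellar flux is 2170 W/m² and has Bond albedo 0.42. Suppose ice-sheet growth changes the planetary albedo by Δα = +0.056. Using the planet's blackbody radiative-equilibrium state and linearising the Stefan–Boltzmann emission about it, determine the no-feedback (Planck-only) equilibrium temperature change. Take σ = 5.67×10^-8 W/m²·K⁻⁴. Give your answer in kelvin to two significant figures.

-6.6 K

The baseline emission temperature is T_e = 272.9 K.
The change in absorbed flux is Δ[S(1−α)/4] = −SΔα/4 = -30.38 W/m².
The Planck feedback parameter is 4σT_e³ = 4.611 W/m²/K.
Hence the no-feedback warming is ΔF/(4σT_e³) = -6.59 K.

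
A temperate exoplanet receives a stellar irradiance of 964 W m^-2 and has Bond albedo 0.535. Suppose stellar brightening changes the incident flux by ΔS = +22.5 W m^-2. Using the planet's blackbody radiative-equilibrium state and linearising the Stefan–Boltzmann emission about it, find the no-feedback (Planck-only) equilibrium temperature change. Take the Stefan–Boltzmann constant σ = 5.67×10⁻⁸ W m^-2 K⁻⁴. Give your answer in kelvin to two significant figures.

1.2 kelvin

Reference equilibrium: T_e = [S(1−α)/(4σ)]^(1/4) = 210.8 K.
ΔF = Δ[S(1−α)]/4 = (1−0.535)·+22.5/4 = 2.616 W m^-2.
Planck response: λ_P = 4σT_e³ = 4·5.67×10⁻⁸·(210.8)³ = 2.126 W m^-2/K.
Hence the no-feedback warming is ΔF/(4σT_e³) = 1.23 K.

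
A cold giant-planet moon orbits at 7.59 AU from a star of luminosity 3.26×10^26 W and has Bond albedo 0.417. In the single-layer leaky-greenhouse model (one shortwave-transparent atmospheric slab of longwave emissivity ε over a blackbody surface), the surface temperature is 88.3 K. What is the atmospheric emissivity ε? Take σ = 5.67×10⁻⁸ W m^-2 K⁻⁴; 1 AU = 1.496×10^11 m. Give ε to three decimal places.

d = 7.59 × 1.496×10^11 m = 1.135×10^12 m.
Flux at the orbit: S = L/(4πd²) = 3.26×10^26/(4π·(1.14×10^12)²) = 20.12 W m^-2.
First, T_e = [20.12·(1−0.417)/(4σ)]^(1/4) = 84.81 K.
T_s⁴ = T_e⁴·2/(2−ε) → ε = 2 − 2(T_e/T_s)⁴ = 2 − 2·(84.81/88.3)⁴ = 0.2983.

0.298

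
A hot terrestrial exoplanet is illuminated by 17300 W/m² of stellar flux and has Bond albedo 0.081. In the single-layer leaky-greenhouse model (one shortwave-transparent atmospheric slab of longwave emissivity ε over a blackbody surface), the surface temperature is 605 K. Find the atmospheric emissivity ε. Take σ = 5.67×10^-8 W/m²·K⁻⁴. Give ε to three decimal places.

TOA balance gives T_e = 514.6 K.
T_s⁴ = T_e⁴·2/(2−ε) → ε = 2 − 2(T_e/T_s)⁴ = 2 − 2·(514.6/605)⁴ = 0.9535.

0.954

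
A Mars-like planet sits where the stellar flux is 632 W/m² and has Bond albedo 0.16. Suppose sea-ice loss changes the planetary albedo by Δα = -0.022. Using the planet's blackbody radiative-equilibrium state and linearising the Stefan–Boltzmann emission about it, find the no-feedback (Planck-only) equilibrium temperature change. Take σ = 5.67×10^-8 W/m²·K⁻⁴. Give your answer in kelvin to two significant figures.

1.4 kelvin

The baseline emission temperature is T_e = 220.0 K.
ΔF = −(S/4)Δα = −(632.0/4)×(-0.022) = 3.476 W/m².
The Planck feedback parameter is 4σT_e³ = 2.414 W/m²/K.
Hence the no-feedback warming is ΔF/(4σT_e³) = 1.44 K.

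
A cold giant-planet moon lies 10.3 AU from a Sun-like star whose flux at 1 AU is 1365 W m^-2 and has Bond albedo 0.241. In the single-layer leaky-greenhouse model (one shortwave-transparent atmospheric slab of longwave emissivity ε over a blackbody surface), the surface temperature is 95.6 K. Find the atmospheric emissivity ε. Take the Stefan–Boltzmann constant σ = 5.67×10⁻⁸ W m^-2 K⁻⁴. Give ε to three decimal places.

0.969

Flux at the orbit: S = 1365/(10.3)² = 12.87 W m^-2.
Effective temperature: T_e = [S(1−α)/(4σ)]^(1/4) = 81.01 K.
Since (2−ε)/2 = (T_e/T_s)⁴ = 0.5155, ε = 0.9690.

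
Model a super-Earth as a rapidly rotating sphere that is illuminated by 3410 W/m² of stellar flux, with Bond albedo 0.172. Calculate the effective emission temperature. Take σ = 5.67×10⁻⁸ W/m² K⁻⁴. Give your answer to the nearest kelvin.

The planet absorbs (1−α)S over its disc πR² and re-emits over 4πR², so the mean absorbed flux is (1−0.172)·3410/4 = 705.9 W/m².
In equilibrium σT⁴ equals this, so T = 334.0 K.

334 K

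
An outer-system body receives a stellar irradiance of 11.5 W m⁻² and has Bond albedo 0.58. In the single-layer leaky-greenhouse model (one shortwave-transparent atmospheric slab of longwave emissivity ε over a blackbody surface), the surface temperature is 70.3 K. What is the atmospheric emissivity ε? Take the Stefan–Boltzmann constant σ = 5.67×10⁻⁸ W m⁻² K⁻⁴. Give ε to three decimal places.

Effective temperature: T_e = [S(1−α)/(4σ)]^(1/4) = 67.93 K.
Since (2−ε)/2 = (T_e/T_s)⁴ = 0.8719, ε = 0.2561.

0.256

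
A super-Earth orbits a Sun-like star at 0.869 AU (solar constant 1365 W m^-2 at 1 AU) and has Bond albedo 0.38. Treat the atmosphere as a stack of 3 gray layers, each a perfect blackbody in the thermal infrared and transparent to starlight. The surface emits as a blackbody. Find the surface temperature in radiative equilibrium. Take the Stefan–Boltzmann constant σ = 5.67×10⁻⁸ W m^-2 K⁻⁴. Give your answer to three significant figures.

Irradiance scales as 1/d², so S = 1365 W m^-2 × (1/0.869)² = 1808 W m^-2.
Top-of-atmosphere balance: σT_e⁴ = S(1−α)/4 = 280.2 W m^-2 → T_e = 265.1 K.
Layer-by-layer balance gives σT_s⁴ = (N+1)σT_e⁴, so T_s = 4^¼·265.1 = 375.0 K.

375 K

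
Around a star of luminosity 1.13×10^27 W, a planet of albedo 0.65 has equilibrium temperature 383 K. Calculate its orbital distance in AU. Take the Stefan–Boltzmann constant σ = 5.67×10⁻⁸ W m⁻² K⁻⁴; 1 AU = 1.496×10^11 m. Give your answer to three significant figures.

0.537 AU

Required flux: S = 4σT⁴/(1−α) = 13940 W m⁻².
S = L/(4πd²) → d = √(L/4πS) = √(1.13×10^27/(4π·13940)) = 8.031×10^10 m = 0.5368 AU.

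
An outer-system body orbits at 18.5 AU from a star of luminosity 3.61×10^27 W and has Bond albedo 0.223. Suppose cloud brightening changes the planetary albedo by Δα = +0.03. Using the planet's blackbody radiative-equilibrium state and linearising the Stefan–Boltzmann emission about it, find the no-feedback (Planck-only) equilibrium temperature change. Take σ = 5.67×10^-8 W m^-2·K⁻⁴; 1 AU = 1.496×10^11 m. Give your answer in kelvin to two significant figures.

-1.0 K

d = 18.5 × 1.496×10^11 m = 2.768×10^12 m.
Spreading L over a sphere of radius d: S = 3.61×10^27/(4π·2.77×10^12²) = 37.51 W m^-2.
The baseline emission temperature is T_e = 106.5 K.
The change in absorbed flux is Δ[S(1−α)/4] = −SΔα/4 = -0.2813 W m^-2.
Planck response: λ_P = 4σT_e³ = 4·5.67×10⁻⁸·(106.5)³ = 0.2737 W m^-2/K.
Hence the no-feedback warming is ΔF/(4σT_e³) = -1.03 K.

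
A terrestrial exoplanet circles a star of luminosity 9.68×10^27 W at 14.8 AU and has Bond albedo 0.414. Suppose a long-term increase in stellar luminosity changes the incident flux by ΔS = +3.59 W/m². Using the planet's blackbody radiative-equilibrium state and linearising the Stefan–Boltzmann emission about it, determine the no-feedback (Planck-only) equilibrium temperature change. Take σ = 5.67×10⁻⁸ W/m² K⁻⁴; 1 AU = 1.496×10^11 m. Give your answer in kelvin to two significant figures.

Orbital distance: d = 14.8 AU = 2.214×10^12 m.
Spreading L over a sphere of radius d: S = 9.68×10^27/(4π·2.21×10^12²) = 157.1 W/m².
The baseline emission temperature is T_e = 141.9 K.
ΔF = Δ[S(1−α)]/4 = (1−0.414)·+3.59/4 = 0.5259 W/m².
Linearising σT⁴ gives d(σT⁴)/dT = 4σT_e³ = 0.6487 W/m² per K.
Hence the no-feedback warming is ΔF/(4σT_e³) = 0.811 K.

0.81 K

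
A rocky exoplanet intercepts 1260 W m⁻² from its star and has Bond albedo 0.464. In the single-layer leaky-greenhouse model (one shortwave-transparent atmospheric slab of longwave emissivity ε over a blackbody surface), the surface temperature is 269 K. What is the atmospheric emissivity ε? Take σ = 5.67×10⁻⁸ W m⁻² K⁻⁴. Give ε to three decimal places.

0.863

First, T_e = [1260·(1−0.464)/(4σ)]^(1/4) = 233.6 K.
Since (2−ε)/2 = (T_e/T_s)⁴ = 0.5687, ε = 0.8626.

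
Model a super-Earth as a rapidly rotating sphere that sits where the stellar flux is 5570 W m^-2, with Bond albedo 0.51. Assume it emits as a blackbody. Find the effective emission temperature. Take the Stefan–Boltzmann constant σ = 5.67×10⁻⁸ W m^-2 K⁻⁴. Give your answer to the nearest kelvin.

The planet absorbs (1−α)S over its disc πR² and re-emits over 4πR², so the mean absorbed flux is (1−0.51)·5570/4 = 682.3 W m^-2.
Set σT⁴ = 682.3 → T = (682.3/σ)^(1/4) = 331.2 K.

331 K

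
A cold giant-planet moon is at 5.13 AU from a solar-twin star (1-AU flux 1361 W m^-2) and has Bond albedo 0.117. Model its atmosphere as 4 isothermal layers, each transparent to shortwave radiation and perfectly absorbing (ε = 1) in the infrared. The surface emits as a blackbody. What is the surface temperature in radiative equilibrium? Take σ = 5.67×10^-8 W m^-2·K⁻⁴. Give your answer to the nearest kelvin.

178 K

By the inverse-square law, S = 1361/5.13² = 51.72 W m^-2.
The effective emission temperature is T_e = [S(1−α)/(4σ)]^¼ = 119.1 K.
Layer-by-layer balance gives σT_s⁴ = (N+1)σT_e⁴, so T_s = 5^¼·119.1 = 178.1 K.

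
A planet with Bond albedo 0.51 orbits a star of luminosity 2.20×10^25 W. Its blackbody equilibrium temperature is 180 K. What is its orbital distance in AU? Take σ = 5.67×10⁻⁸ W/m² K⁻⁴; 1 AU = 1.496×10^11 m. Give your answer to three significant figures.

The flux needed for this T is 4σT⁴/(1−0.51) = 485.9 W/m².
Then d = [L/(4πS)]^(1/2) = 6.003×10^10 m, i.e. 0.4012 AU.

0.401 AU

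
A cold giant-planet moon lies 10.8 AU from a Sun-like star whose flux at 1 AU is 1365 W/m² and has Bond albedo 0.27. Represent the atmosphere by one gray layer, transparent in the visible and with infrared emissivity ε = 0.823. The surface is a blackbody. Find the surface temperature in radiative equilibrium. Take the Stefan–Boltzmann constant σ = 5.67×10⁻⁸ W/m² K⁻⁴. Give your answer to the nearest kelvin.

Irradiance scales as 1/d², so S = 1365 W/m² × (1/10.8)² = 11.70 W/m².
At the top of the atmosphere, σT_e⁴ = S(1−α)/4 = 2.136 W/m², giving T_e = 78.34 K.
For a single slab of emissivity ε, T_s⁴ = 2T_e⁴/(2−ε); thus T_s = 78.34·(1.699)^(1/4) = 89.44 K.

89 kelvin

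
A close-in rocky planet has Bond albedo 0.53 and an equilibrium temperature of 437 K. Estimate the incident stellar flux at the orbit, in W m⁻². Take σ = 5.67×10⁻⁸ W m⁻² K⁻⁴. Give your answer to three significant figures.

17600 W m⁻²

Invert the energy balance for S: S = 4σT⁴/(1−α).
σT⁴ = 5.67×10⁻⁸·(437)⁴ = 2068 W m⁻².
So S = 4×2068/(1−0.53) = 17600 W m⁻².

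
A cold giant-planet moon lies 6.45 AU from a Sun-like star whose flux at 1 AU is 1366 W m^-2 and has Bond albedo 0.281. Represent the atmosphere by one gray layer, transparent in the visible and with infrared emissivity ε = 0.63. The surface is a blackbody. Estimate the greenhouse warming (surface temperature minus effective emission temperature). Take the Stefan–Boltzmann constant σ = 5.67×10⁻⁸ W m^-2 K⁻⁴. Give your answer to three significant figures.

10.0 K

By the inverse-square law, S = 1366/6.45² = 32.83 W m^-2.
The planet radiates to space at T_e = [S(1−α)/(4σ)]^(1/4) = 101.0 K.
Surface balance with a leaky layer gives σT_s⁴ = σT_e⁴·2/(2−ε), so T_s = T_e·[2/(2−0.63)]^(1/4) = 111.0 K.
T_s − T_e = 111.0 − 101.0 = 10.02 K.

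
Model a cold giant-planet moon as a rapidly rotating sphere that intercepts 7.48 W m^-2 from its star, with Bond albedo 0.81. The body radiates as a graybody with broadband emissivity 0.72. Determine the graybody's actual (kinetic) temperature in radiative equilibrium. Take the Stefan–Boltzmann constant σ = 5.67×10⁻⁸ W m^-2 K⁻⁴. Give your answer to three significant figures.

Averaging over the sphere, the absorbed flux is S(1−α)/4 = 0.3553 W m^-2.
Radiative balance εσT⁴ = 0.3553 gives T = [0.3553/(0.72·σ)]^(1/4) = 54.32 K.

54.3 K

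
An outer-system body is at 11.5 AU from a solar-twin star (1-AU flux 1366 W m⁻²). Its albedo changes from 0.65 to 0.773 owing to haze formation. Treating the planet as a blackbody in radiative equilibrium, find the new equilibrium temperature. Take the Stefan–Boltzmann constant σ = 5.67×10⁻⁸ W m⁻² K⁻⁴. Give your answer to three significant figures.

56.7 K

Flux at the orbit: S = 1366/(11.5)² = 10.33 W m⁻².
With the new albedo, S(1−α₂)/4 = 0.5862 W m⁻², so T₂ = 56.70 K.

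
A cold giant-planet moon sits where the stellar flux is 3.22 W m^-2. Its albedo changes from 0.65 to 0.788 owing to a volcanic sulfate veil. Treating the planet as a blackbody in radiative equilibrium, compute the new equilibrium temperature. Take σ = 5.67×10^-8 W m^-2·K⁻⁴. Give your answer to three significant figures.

T₂ = [S(1−α₂)/(4σ)]^(1/4) = [3.220·0.212/(4σ)]^(1/4) = 41.65 K.

41.7 K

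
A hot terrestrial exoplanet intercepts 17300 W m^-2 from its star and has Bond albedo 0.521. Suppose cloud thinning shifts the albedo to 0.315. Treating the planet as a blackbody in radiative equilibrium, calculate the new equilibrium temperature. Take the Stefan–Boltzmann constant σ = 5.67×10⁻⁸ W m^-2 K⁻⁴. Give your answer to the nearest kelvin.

With the new albedo, S(1−α₂)/4 = 2963 W m^-2, so T₂ = 478.1 K.

478 kelvin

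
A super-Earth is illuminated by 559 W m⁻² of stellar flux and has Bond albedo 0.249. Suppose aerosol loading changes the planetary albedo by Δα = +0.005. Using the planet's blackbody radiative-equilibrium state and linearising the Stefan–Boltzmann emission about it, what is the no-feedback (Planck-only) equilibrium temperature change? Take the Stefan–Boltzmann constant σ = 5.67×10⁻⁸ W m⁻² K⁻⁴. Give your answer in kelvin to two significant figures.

-0.35 kelvin

The baseline emission temperature is T_e = 207.4 K.
TOA radiative forcing: ΔF = −S·Δα/4 = −559.0·(+0.005)/4 = -0.6987 W m⁻².
Linearising σT⁴ gives d(σT⁴)/dT = 4σT_e³ = 2.024 W m⁻² per K.
So ΔT₀ = -0.6987/2.024 = -0.345 K.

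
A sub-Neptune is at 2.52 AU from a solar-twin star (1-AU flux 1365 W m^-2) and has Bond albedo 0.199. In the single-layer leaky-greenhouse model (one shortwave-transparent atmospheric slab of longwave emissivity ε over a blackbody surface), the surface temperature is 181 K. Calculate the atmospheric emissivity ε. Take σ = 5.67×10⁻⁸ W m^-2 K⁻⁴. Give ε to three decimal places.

Flux at the orbit: S = 1365/(2.52)² = 214.9 W m^-2.
TOA balance gives T_e = 166.0 K.
Since (2−ε)/2 = (T_e/T_s)⁴ = 0.7073, ε = 0.5854.

0.585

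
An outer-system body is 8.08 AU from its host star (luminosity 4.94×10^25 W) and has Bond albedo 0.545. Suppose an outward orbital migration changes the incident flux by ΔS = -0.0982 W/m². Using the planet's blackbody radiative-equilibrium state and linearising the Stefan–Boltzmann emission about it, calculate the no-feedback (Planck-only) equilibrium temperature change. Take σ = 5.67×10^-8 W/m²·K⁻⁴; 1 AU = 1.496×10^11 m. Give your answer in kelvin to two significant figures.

-0.44 K

d = 8.08 × 1.496×10^11 m = 1.209×10^12 m.
Flux at the orbit: S = L/(4πd²) = 4.94×10^25/(4π·(1.21×10^12)²) = 2.690 W/m².
Reference equilibrium: T_e = [S(1−α)/(4σ)]^(1/4) = 48.20 K.
TOA radiative forcing: ΔF = (1−α)ΔS/4 = 0.455·(-0.0982)/4 = -0.01117 W/m².
The Planck feedback parameter is 4σT_e³ = 0.02540 W/m²/K.
ΔT₀ = ΔF/λ_P = -0.01117/0.02540 = -0.440 K.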